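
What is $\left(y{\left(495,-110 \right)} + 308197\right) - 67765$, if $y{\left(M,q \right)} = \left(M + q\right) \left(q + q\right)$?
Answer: $155732$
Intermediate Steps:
$y{\left(M,q \right)} = 2 q \left(M + q\right)$ ($y{\left(M,q \right)} = \left(M + q\right) 2 q = 2 q \left(M + q\right)$)
$\left(y{\left(495,-110 \right)} + 308197\right) - 67765 = \left(2 \left(-110\right) \left(495 - 110\right) + 308197\right) - 67765 = \left(2 \left(-110\right) 385 + 308197\right) - 67765 = \left(-84700 + 308197\right) - 67765 = 223497 - 67765 = 155732$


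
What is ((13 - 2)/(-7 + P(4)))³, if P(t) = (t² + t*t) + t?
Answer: 1331/24389 ≈ 0.054574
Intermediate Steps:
P(t) = t + 2*t² (P(t) = (t² + t²) + t = 2*t² + t = t + 2*t²)
((13 - 2)/(-7 + P(4)))³ = ((13 - 2)/(-7 + 4*(1 + 2*4)))³ = (11/(-7 + 4*(1 + 8)))³ = (11/(-7 + 4*9))³ = (11/(-7 + 36))³ = (11/29)³ = 1331/24389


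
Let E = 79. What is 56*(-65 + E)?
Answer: 784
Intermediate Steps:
56*(-65 + E) = 56*(-65 + 79) = 56*14 = 784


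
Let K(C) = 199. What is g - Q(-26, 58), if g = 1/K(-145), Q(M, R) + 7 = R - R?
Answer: 1394/199 ≈ 7.0050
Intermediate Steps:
Q(M, R) = -7 (Q(M, R) = -7 + (R - R) = -7 + 0 = -7)
g = 1/199 ≈ 0.0050251
g - Q(-26, 58) = 1/199 - 1*(-7) = 1/199 + 7 = 1394/199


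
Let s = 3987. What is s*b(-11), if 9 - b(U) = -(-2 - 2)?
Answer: 19935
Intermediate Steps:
b(U) = 5 (b(U) = 9 - (-1)*(-2 - 2) = 9 - (-1)*(-4) = 9 - 1*4 = 9 - 4 = 5)
s*b(-11) = 3987*5 = 19935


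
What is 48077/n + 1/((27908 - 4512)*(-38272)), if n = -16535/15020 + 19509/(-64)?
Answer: -2069093143518436907/13166286928650752 ≈ -157.15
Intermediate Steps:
n = -14704171/48064 (n = -16535*1/15020 + 19509*(-1/64) = -3307/3004 - 19509/64 = -14704171/48064 ≈ -305.93)
48077/n + 1/((27908 - 4512)*(-38272)) = 48077/(-14704171/48064) + 1/((27908 - 4512)*(-38272)) = 48077*(-48064/14704171) - 1/38272/23396 = -2310772928/14704171 + (1/23396)*(-1/38272) = -2310772928/14704171 - 1/895411712 = -2069093143518436907/13166286928650752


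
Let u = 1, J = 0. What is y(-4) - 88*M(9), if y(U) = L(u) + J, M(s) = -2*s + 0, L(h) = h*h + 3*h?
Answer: 1588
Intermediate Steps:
L(h) = h**2 + 3*h
M(s) = -2*s
y(U) = 4 (y(U) = 1*(3 + 1) + 0 = 1*4 + 0 = 4 + 0 = 4)
y(-4) - 88*M(9) = 4 - (-176)*9 = 4 - 88*(-18) = 4 + 1584 = 1588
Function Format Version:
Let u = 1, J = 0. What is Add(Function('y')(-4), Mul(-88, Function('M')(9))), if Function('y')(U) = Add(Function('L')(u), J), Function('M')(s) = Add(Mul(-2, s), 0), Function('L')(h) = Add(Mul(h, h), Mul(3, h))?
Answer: 1588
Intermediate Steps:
Function('L')(h) = Add(Pow(h, 2), Mul(3, h))
Function('M')(s) = Mul(-2, s)
Function('y')(U) = 4 (Function('y')(U) = Add(Mul(1, Add(3, 1)), 0) = Add(Mul(1, 4), 0) = Add(4, 0) = 4)
Add(Function('y')(-4), Mul(-88, Function('M')(9))) = Add(4, Mul(-88, Mul(-2, 9))) = Add(4, Mul(-88, -18)) = Add(4, 1584) = 1588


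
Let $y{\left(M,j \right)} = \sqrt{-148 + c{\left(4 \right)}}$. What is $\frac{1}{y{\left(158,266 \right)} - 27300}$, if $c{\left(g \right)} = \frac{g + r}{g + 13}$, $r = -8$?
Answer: $- \frac{1105}{30166506} - \frac{i \sqrt{1190}}{2111655420} \approx -3.663 \cdot 10^{-5} - 1.6336 \cdot 10^{-8} i$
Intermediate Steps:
$c{\left(g \right)} = \frac{-8 + g}{13 + g}$ ($c{\left(g \right)} = \frac{g - 8}{g + 13} = \frac{-8 + g}{13 + g}$)
$y{\left(M,j \right)} = \frac{6 i \sqrt{1190}}{17}$ ($y{\left(M,j \right)} = \sqrt{-148 + \frac{-8 + 4}{13 + 4}} = \sqrt{-148 + \frac{1}{17} \left(-4\right)} = \sqrt{-148 - \frac{4}{17}} = \sqrt{- \frac{2520}{17}} = \frac{6 i \sqrt{1190}}{17}$)
$\frac{1}{y{\left(158,266 \right)} - 27300} = \frac{1}{\frac{6 i \sqrt{1190}}{17} - 27300} = \frac{1}{-27300 + \frac{6 i \sqrt{1190}}{17}}$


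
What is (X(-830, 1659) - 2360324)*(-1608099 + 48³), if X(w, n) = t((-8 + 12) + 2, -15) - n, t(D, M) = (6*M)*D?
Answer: 3537894730161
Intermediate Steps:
t(D, M) = 6*D*M
X(w, n) = -540 - n (X(w, n) = 6*((-8 + 12) + 2)*(-15) - n = 6*(4 + 2)*(-15) - n = 6*6*(-15) - n = -540 - n)
(X(-830, 1659) - 2360324)*(-1608099 + 48³) = ((-540 - 1*1659) - 2360324)*(-1608099 + 48³) = ((-540 - 1659) - 2360324)*(-1608099 + 110592) = (-2199 - 2360324)*(-1497507) = -2362523*(-1497507) = 3537894730161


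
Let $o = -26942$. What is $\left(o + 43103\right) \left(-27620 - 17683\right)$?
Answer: $-732141783$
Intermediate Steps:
$\left(o + 43103\right) \left(-27620 - 17683\right) = \left(-26942 + 43103\right) \left(-27620 - 17683\right) = 16161 \left(-45303\right) = -732141783$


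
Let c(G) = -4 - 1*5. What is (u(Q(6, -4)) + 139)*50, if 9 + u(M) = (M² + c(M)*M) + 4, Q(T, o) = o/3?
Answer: 66500/9 ≈ 7388.9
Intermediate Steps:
c(G) = -9 (c(G) = -4 - 5 = -9)
Q(T, o) = o/3 (Q(T, o) = o*(⅓) = o/3)
u(M) = -5 + M² - 9*M (u(M) = -9 + ((M² - 9*M) + 4) = -9 + (4 + M² - 9*M) = -5 + M² - 9*M)
(u(Q(6, -4)) + 139)*50 = ((-5 + ((⅓)*(-4))² - 3*(-4)) + 139)*50 = ((-5 + (-4/3)² - 9*(-4/3)) + 139)*50 = ((-5 + 16/9 + 12) + 139)*50 = (79/9 + 139)*50 = (1330/9)*50 = 66500/9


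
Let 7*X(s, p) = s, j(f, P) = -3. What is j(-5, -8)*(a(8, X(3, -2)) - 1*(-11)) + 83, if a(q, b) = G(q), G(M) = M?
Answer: 26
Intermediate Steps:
X(s, p) = s/7
a(q, b) = q
j(-5, -8)*(a(8, X(3, -2)) - 1*(-11)) + 83 = -3*(8 - 1*(-11)) + 83 = -3*(8 + 11) + 83 = -3*19 + 83 = -57 + 83 = 26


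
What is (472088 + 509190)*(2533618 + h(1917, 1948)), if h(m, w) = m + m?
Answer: 2489945823656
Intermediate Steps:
h(m, w) = 2*m
(472088 + 509190)*(2533618 + h(1917, 1948)) = (472088 + 509190)*(2533618 + 2*1917) = 981278*(2533618 + 3834) = 981278*2537452 = 2489945823656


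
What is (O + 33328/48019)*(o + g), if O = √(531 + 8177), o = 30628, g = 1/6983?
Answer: 7128036831600/335316677 + 427750650*√2177/6983 ≈ 2.8794e+6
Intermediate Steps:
g = 1/6983 ≈ 0.00014320
O = 2*√2177 (O = √8708 = 2*√2177 ≈ 93.317)
(O + 33328/48019)*(o + g) = (2*√2177 + 33328/48019)*(30628 + 1/6983) = (2*√2177 + 33328*(1/48019))*(213875325/6983) = (2*√2177 + 33328/48019)*(213875325/6983) = (33328/48019 + 2*√2177)*(213875325/6983) = 7128036831600/335316677 + 427750650*√2177/6983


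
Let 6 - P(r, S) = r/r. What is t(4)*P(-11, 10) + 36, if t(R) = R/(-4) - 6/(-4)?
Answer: 77/2 ≈ 38.500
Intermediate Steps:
P(r, S) = 5 (P(r, S) = 6 - r/r = 6 - 1*1 = 6 - 1 = 5)
t(R) = 3/2 - R/4 (t(R) = R*(-¼) - 6*(-¼) = -R/4 + 3/2 = 3/2 - R/4)
t(4)*P(-11, 10) + 36 = (3/2 - ¼*4)*5 + 36 = (3/2 - 1)*5 + 36 = (½)*5 + 36 = 5/2 + 36 = 77/2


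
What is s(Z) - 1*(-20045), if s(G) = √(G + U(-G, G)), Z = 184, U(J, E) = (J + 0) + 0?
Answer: 20045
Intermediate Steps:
U(J, E) = J (U(J, E) = J + 0 = J)
s(G) = 0 (s(G) = √(G - G) = √0 = 0)
s(Z) - 1*(-20045) = 0 - 1*(-20045) = 0 + 20045 = 20045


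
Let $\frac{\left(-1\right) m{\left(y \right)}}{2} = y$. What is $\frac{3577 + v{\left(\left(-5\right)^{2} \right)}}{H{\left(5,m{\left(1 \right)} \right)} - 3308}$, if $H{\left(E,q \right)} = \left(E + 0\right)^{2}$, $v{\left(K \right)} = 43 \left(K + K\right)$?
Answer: $- \frac{5727}{3283} \approx -1.7444$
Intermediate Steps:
$v{\left(K \right)} = 86 K$ ($v{\left(K \right)} = 43 \cdot 2 K = 86 K$)
$m{\left(y \right)} = - 2 y$
$H{\left(E,q \right)} = E^{2}$
$\frac{3577 + v{\left(\left(-5\right)^{2} \right)}}{H{\left(5,m{\left(1 \right)} \right)} - 3308} = \frac{3577 + 86 \left(-5\right)^{2}}{5^{2} - 3308} = \frac{3577 + 86 \cdot 25}{25 - 3308} = \frac{3577 + 2150}{-3283} = 5727 \left(- \frac{1}{3283}\right) = - \frac{5727}{3283}$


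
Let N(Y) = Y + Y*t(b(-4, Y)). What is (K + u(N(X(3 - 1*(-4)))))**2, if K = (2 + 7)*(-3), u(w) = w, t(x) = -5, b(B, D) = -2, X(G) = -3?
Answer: 225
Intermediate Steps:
N(Y) = -4*Y (N(Y) = Y + Y*(-5) = Y - 5*Y = -4*Y)
K = -27 (K = 9*(-3) = -27)
(K + u(N(X(3 - 1*(-4)))))**2 = (-27 - 4*(-3))**2 = (-27 + 12)**2 = (-15)**2 = 225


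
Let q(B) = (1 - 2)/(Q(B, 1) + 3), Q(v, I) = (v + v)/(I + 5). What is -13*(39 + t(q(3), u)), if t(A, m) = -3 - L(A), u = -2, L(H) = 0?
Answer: -468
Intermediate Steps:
Q(v, I) = 2*v/(5 + I) (Q(v, I) = (2*v)/(5 + I) = 2*v/(5 + I))
q(B) = -1/(3 + B/3) (q(B) = (1 - 2)/(2*B/(5 + 1) + 3) = -1/(2*B/6 + 3) = -1/(2*B*(⅙) + 3) = -1/(B/3 + 3) = -1/(3 + B/3))
t(A, m) = -3 (t(A, m) = -3 - 1*0 = -3 + 0 = -3)
-13*(39 + t(q(3), u)) = -13*(39 - 3) = -13*36 = -468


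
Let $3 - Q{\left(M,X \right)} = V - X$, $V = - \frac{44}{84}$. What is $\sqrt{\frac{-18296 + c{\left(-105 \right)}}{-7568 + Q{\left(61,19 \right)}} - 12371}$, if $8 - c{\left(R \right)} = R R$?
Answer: $\frac{8 i \sqrt{4851771357290}}{158455} \approx 111.21 i$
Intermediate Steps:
$V = - \frac{11}{21}$ ($V = \left(-44\right) \frac{1}{84} = - \frac{11}{21} \approx -0.52381$)
$c{\left(R \right)} = 8 - R^{2}$ ($c{\left(R \right)} = 8 - R R = 8 - R^{2}$)
$Q{\left(M,X \right)} = \frac{74}{21} + X$ ($Q{\left(M,X \right)} = 3 - \left(- \frac{11}{21} - X\right) = 3 + \left(\frac{11}{21} + X\right) = \frac{74}{21} + X$)
$\sqrt{\frac{-18296 + c{\left(-105 \right)}}{-7568 + Q{\left(61,19 \right)}} - 12371} = \sqrt{\frac{-18296 + \left(8 - \left(-105\right)^{2}\right)}{-7568 + \left(\frac{74}{21} + 19\right)} - 12371} = \sqrt{\frac{-18296 + \left(8 - 11025\right)}{-7568 + \frac{473}{21}} - 12371} = \sqrt{\frac{-18296 + \left(8 - 11025\right)}{- \frac{158455}{21}} - 12371} = \sqrt{\left(-18296 - 11017\right) \left(- \frac{21}{158455}\right) - 12371} = \sqrt{\left(-29313\right) \left(- \frac{21}{158455}\right) - 12371} = \sqrt{\frac{615573}{158455} - 12371} = \sqrt{- \frac{1959631232}{158455}} = \frac{8 i \sqrt{4851771357290}}{158455}$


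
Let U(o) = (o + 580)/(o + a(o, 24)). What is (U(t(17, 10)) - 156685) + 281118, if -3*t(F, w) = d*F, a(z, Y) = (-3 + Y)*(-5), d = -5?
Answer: 5723553/46 ≈ 1.2443e+5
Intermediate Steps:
a(z, Y) = 15 - 5*Y
t(F, w) = 5*F/3 (t(F, w) = -(-5)*F/3 = 5*F/3)
U(o) = (580 + o)/(-105 + o) (U(o) = (o + 580)/(o + (15 - 5*24)) = (580 + o)/(o + (15 - 120)) = (580 + o)/(o - 105) = (580 + o)/(-105 + o))
(U(t(17, 10)) - 156685) + 281118 = ((580 + (5/3)*17)/(-105 + (5/3)*17) - 156685) + 281118 = ((580 + 85/3)/(-105 + 85/3) - 156685) + 281118 = ((1825/3)/(-230/3) - 156685) + 281118 = (-3/230*1825/3 - 156685) + 281118 = (-365/46 - 156685) + 281118 = -7207875/46 + 281118 = 5723553/46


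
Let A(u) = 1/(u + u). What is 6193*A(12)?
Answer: 6193/24 ≈ 258.04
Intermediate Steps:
A(u) = 1/(2*u)
6193*A(12) = 6193*((½)/12) = 6193*((½)*(1/12)) = 6193*(1/24) = 6193/24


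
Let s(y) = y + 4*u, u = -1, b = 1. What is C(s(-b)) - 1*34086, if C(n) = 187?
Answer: -33899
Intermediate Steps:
s(y) = -4 + y (s(y) = y + 4*(-1) = y - 4 = -4 + y)
C(s(-b)) - 1*34086 = 187 - 1*34086 = 187 - 34086 = -33899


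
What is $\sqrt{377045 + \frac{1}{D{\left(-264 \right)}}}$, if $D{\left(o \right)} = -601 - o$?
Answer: $\frac{2 \sqrt{10705155817}}{337} \approx 614.04$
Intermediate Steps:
$\sqrt{377045 + \frac{1}{D{\left(-264 \right)}}} = \sqrt{377045 + \frac{1}{-601 - -264}} = \sqrt{377045 + \frac{1}{-601 + 264}} = \sqrt{377045 + \frac{1}{-337}} = \sqrt{377045 - \frac{1}{337}} = \sqrt{\frac{127064164}{337}} = \frac{2 \sqrt{10705155817}}{337}$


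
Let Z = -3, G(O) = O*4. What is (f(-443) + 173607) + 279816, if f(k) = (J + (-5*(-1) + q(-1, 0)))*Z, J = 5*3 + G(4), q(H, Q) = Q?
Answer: 453315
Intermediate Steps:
G(O) = 4*O
J = 31 (J = 5*3 + 4*4 = 15 + 16 = 31)
f(k) = -108 (f(k) = (31 + (-5*(-1) + 0))*(-3) = (31 + (5 + 0))*(-3) = (31 + 5)*(-3) = 36*(-3) = -108)
(f(-443) + 173607) + 279816 = (-108 + 173607) + 279816 = 173499 + 279816 = 453315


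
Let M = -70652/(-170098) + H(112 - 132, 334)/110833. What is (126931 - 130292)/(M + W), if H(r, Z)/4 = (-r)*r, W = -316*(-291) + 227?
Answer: -31681578580937/868942475526669 ≈ -0.036460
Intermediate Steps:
W = 92183 (W = 91956 + 227 = 92183)
H(r, Z) = -4*r² (H(r, Z) = 4*((-r)*r) = 4*(-r²) = -4*r²)
M = 3779208158/9426235817 (M = -70652/(-170098) - 4*(112 - 132)²/110833 = -70652*(-1/170098) - 4*(-20)²*(1/110833) = 35326/85049 - 4*400*(1/110833) = 35326/85049 - 1600*1/110833 = 35326/85049 - 1600/110833 = 3779208158/9426235817 ≈ 0.40092)
(126931 - 130292)/(M + W) = (126931 - 130292)/(3779208158/9426235817 + 92183) = -3361/868942475526669/9426235817 = -3361*9426235817/868942475526669 = -31681578580937/868942475526669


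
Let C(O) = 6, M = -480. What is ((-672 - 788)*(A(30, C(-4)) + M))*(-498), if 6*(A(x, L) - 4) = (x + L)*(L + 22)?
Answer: -223940640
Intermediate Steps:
A(x, L) = 4 + (22 + L)*(L + x)/6 (A(x, L) = 4 + ((x + L)*(L + 22))/6 = 4 + ((L + x)*(22 + L))/6 = 4 + ((22 + L)*(L + x))/6 = 4 + (22 + L)*(L + x)/6)
((-672 - 788)*(A(30, C(-4)) + M))*(-498) = ((-672 - 788)*((4 + (⅙)*6² + (11/3)*6 + (11/3)*30 + (⅙)*6*30) - 480))*(-498) = -1460*((4 + (⅙)*36 + 22 + 110 + 30) - 480)*(-498) = -1460*((4 + 6 + 22 + 110 + 30) - 480)*(-498) = -1460*(172 - 480)*(-498) = -1460*(-308)*(-498) = 449680*(-498) = -223940640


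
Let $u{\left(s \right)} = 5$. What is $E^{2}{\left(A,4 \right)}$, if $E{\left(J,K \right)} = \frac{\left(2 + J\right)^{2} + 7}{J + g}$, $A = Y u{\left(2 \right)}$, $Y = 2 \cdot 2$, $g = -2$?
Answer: $\frac{241081}{324} \approx 744.08$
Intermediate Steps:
$Y = 4$
$A = 20$ ($A = 4 \cdot 5 = 20$)
$E{\left(J,K \right)} = \frac{7 + \left(2 + J\right)^{2}}{-2 + J}$ ($E{\left(J,K \right)} = \frac{\left(2 + J\right)^{2} + 7}{J - 2} = \frac{7 + \left(2 + J\right)^{2}}{-2 + J}$)
$E^{2}{\left(A,4 \right)} = \left(\frac{7 + \left(2 + 20\right)^{2}}{-2 + 20}\right)^{2} = \left(\frac{7 + 22^{2}}{18}\right)^{2} = \left(\frac{7 + 484}{18}\right)^{2} = \left(\frac{1}{18} \cdot 491\right)^{2} = \left(\frac{491}{18}\right)^{2} = \frac{241081}{324}$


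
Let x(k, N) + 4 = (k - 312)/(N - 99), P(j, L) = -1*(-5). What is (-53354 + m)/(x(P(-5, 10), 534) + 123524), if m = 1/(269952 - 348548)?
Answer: -1824133778475/4223033266228 ≈ -0.43195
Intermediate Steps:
P(j, L) = 5
m = -1/78596 (m = 1/(-78596) = -1/78596 ≈ -1.2723e-5)
x(k, N) = -4 + (-312 + k)/(-99 + N) (x(k, N) = -4 + (k - 312)/(N - 99) = -4 + (-312 + k)/(-99 + N))
(-53354 + m)/(x(P(-5, 10), 534) + 123524) = (-53354 - 1/78596)/((84 + 5 - 4*534)/(-99 + 534) + 123524) = -4193410985/(78596*((84 + 5 - 2136)/435 + 123524)) = -4193410985/(78596*((1/435)*(-2047) + 123524)) = -4193410985/(78596*(-2047/435 + 123524)) = -4193410985/(78596*53730893/435) = -4193410985/78596*435/53730893 = -1824133778475/4223033266228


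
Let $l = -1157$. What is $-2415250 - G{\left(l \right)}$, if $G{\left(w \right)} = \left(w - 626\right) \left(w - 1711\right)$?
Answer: $-7528894$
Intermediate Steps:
$G{\left(w \right)} = \left(-1711 + w\right) \left(-626 + w\right)$ ($G{\left(w \right)} = \left(-626 + w\right) \left(-1711 + w\right) = \left(-1711 + w\right) \left(-626 + w\right)$)
$-2415250 - G{\left(l \right)} = -2415250 - \left(1071086 + \left(-1157\right)^{2} - -2703909\right) = -2415250 - \left(1071086 + 1338649 + 2703909\right) = -2415250 - 5113644 = -7528894$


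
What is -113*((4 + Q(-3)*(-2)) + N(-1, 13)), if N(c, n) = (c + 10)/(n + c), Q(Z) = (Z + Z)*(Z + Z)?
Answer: 30397/4 ≈ 7599.3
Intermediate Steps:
Q(Z) = 4*Z² (Q(Z) = (2*Z)*(2*Z) = 4*Z²)
N(c, n) = (10 + c)/(c + n)
-113*((4 + Q(-3)*(-2)) + N(-1, 13)) = -113*((4 + (4*(-3)²)*(-2)) + (10 - 1)/(-1 + 13)) = -113*((4 + (4*9)*(-2)) + 9/12) = -113*((4 + 36*(-2)) + (1/12)*9) = -113*((4 - 72) + ¾) = -113*(-68 + ¾) = -113*(-269/4) = 30397/4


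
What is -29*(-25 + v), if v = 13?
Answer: 348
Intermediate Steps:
-29*(-25 + v) = -29*(-25 + 13) = -29*(-12) = 348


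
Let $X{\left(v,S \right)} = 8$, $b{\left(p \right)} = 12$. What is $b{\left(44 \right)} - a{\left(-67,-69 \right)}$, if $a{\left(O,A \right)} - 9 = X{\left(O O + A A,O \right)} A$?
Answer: $555$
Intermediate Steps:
$a{\left(O,A \right)} = 9 + 8 A$
$b{\left(44 \right)} - a{\left(-67,-69 \right)} = 12 - \left(9 + 8 \left(-69\right)\right) = 12 - \left(9 - 552\right) = 12 - -543 = 12 + 543 = 555$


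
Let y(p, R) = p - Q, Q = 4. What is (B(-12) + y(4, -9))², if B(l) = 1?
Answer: 1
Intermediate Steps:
y(p, R) = -4 + p (y(p, R) = p - 1*4 = p - 4 = -4 + p)
(B(-12) + y(4, -9))² = (1 + (-4 + 4))² = (1 + 0)² = 1² = 1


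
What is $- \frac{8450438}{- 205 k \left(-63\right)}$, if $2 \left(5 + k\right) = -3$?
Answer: $\frac{16900876}{167895} \approx 100.66$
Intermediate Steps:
$k = - \frac{13}{2}$ ($k = -5 + \frac{1}{2} \left(-3\right) = -5 - \frac{3}{2} = - \frac{13}{2} \approx -6.5$)
$- \frac{8450438}{- 205 k \left(-63\right)} = - \frac{8450438}{\left(-205\right) \left(- \frac{13}{2}\right) \left(-63\right)} = - \frac{8450438}{\frac{2665}{2} \left(-63\right)} = - \frac{8450438}{- \frac{167895}{2}} = \left(-8450438\right) \left(- \frac{2}{167895}\right) = \frac{16900876}{167895}$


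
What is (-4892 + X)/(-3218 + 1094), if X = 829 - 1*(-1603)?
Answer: 205/177 ≈ 1.1582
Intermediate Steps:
X = 2432 (X = 829 + 1603 = 2432)
(-4892 + X)/(-3218 + 1094) = (-4892 + 2432)/(-3218 + 1094) = -2460/(-2124) = -2460*(-1/2124) = 205/177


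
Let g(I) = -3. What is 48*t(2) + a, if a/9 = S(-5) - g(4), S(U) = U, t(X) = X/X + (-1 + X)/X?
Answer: 54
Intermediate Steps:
t(X) = 1 + (-1 + X)/X
a = -18 (a = 9*(-5 - 1*(-3)) = 9*(-5 + 3) = 9*(-2) = -18)
48*t(2) + a = 48*(2 - 1/2) - 18 = 48*(2 - 1*½) - 18 = 48*(2 - ½) - 18 = 48*(3/2) - 18 = 72 - 18 = 54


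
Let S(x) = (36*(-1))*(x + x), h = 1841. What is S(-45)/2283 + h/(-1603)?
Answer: 47177/174269 ≈ 0.27071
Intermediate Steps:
S(x) = -72*x
S(-45)/2283 + h/(-1603) = -72*(-45)/2283 + 1841/(-1603) = 3240*(1/2283) + 1841*(-1/1603) = 1080/761 - 263/229 = 47177/174269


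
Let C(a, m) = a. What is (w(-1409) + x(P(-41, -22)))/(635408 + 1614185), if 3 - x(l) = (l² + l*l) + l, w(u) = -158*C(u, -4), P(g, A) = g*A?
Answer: -1405485/2249593 ≈ -0.62477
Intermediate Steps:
P(g, A) = A*g
w(u) = -158*u
x(l) = 3 - l - 2*l² (x(l) = 3 - ((l² + l*l) + l) = 3 - ((l² + l²) + l) = 3 - (2*l² + l) = 3 - (l + 2*l²) = 3 + (-l - 2*l²) = 3 - l - 2*l²)
(w(-1409) + x(P(-41, -22)))/(635408 + 1614185) = (-158*(-1409) + (3 - (-22)*(-41) - 2*(-22*(-41))²))/(635408 + 1614185) = (222622 + (3 - 1*902 - 2*902²))/2249593 = (222622 + (3 - 902 - 2*813604))*(1/2249593) = (222622 + (3 - 902 - 1627208))*(1/2249593) = (222622 - 1628107)*(1/2249593) = -1405485*1/2249593 = -1405485/2249593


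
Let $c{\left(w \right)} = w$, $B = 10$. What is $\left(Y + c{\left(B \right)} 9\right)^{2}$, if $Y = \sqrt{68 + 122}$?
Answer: $\left(90 + \sqrt{190}\right)^{2} \approx 10771.0$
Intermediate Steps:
$Y = \sqrt{190} \approx 13.784$
$\left(Y + c{\left(B \right)} 9\right)^{2} = \left(\sqrt{190} + 10 \cdot 9\right)^{2} = \left(\sqrt{190} + 90\right)^{2} = \left(90 + \sqrt{190}\right)^{2}$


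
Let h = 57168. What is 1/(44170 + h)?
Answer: 1/101338 ≈ 9.8680e-6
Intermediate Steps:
1/(44170 + h) = 1/(44170 + 57168) = 1/101338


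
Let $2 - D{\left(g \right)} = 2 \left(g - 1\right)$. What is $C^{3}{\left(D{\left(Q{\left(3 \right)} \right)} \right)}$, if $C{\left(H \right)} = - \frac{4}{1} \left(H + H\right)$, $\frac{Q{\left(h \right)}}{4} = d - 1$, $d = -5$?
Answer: $-71991296$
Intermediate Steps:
$Q{\left(h \right)} = -24$ ($Q{\left(h \right)} = 4 \left(-5 - 1\right) = 4 \left(-6\right) = -24$)
$D{\left(g \right)} = 4 - 2 g$ ($D{\left(g \right)} = 2 - 2 \left(g - 1\right) = 2 - 2 \left(-1 + g\right) = 2 - \left(-2 + 2 g\right) = 4 - 2 g$)
$C{\left(H \right)} = - 8 H$ ($C{\left(H \right)} = \left(-4\right) 1 \cdot 2 H = - 4 \cdot 2 H = - 8 H$)
$C^{3}{\left(D{\left(Q{\left(3 \right)} \right)} \right)} = \left(- 8 \left(4 - -48\right)\right)^{3} = \left(- 8 \left(4 + 48\right)\right)^{3} = \left(\left(-8\right) 52\right)^{3} = \left(-416\right)^{3} = -71991296$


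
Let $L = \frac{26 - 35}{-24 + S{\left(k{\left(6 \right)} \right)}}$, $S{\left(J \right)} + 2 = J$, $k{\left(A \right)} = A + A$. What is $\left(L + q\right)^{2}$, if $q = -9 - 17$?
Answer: $\frac{126025}{196} \approx 642.98$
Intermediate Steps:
$k{\left(A \right)} = 2 A$
$S{\left(J \right)} = -2 + J$
$q = -26$
$L = \frac{9}{14}$ ($L = \frac{26 - 35}{-24 + \left(-2 + 2 \cdot 6\right)} = - \frac{9}{-24 + \left(-2 + 12\right)} = - \frac{9}{-24 + 10} = - \frac{9}{-14} = \left(-9\right) \left(- \frac{1}{14}\right) = \frac{9}{14} \approx 0.64286$)
$\left(L + q\right)^{2} = \left(\frac{9}{14} - 26\right)^{2} = \left(- \frac{355}{14}\right)^{2} = \frac{126025}{196}$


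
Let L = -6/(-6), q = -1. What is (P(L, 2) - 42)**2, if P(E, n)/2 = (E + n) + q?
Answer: 1444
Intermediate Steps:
L = 1 (L = -6*(-1/6) = 1)
P(E, n) = -2 + 2*E + 2*n (P(E, n) = 2*((E + n) - 1) = 2*(-1 + E + n) = -2 + 2*E + 2*n)
(P(L, 2) - 42)**2 = ((-2 + 2*1 + 2*2) - 42)**2 = ((-2 + 2 + 4) - 42)**2 = (4 - 42)**2 = (-38)**2 = 1444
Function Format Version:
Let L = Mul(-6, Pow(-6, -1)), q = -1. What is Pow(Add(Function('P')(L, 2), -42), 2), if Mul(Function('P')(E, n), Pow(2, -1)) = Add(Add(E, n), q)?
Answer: 1444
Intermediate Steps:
L = 1 (L = Mul(-6, Rational(-1, 6)) = 1)
Function('P')(E, n) = Add(-2, Mul(2, E), Mul(2, n)) (Function('P')(E, n) = Mul(2, Add(Add(E, n), -1)) = Mul(2, Add(-1, E, n)) = Add(-2, Mul(2, E), Mul(2, n)))
Pow(Add(Function('P')(L, 2), -42), 2) = Pow(Add(Add(-2, Mul(2, 1), Mul(2, 2)), -42), 2) = Pow(Add(Add(-2, 2, 4), -42), 2) = Pow(Add(4, -42), 2) = Pow(-38, 2) = 1444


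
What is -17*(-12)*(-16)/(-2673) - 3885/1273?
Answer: -2076511/1134243 ≈ -1.8307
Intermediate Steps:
-17*(-12)*(-16)/(-2673) - 3885/1273 = -(-204)*(-16)*(-1/2673) - 3885*1/1273 = -1*3264*(-1/2673) - 3885/1273 = -3264*(-1/2673) - 3885/1273 = 1088/891 - 3885/1273 = -2076511/1134243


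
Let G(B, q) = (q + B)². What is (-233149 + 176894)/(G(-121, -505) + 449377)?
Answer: -56255/841253 ≈ -0.066870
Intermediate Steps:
G(B, q) = (B + q)²
(-233149 + 176894)/(G(-121, -505) + 449377) = (-233149 + 176894)/((-121 - 505)² + 449377) = -56255/((-626)² + 449377) = -56255/(391876 + 449377) = -56255/841253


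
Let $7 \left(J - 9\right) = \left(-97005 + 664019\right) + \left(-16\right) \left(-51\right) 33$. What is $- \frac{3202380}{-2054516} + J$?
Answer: $\frac{305103798310}{3595403} \approx 84859.0$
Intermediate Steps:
$J = \frac{594005}{7}$ ($J = 9 + \frac{\left(-97005 + 664019\right) + \left(-16\right) \left(-51\right) 33}{7} = 9 + \frac{567014 + 816 \cdot 33}{7} = 9 + \frac{567014 + 26928}{7} = 9 + \frac{1}{7} \cdot 593942 = 9 + \frac{593942}{7} = \frac{594005}{7} \approx 84858.0$)
$- \frac{3202380}{-2054516} + J = - \frac{3202380}{-2054516} + \frac{594005}{7} = \left(-3202380\right) \left(- \frac{1}{2054516}\right) + \frac{594005}{7} = \frac{800595}{513629} + \frac{594005}{7} = \frac{305103798310}{3595403}$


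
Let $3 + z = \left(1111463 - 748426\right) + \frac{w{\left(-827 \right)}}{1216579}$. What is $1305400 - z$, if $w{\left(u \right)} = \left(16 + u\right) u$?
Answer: $\frac{1146462015217}{1216579} \approx 9.4237 \cdot 10^{5}$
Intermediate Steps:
$w{\left(u \right)} = u \left(16 + u\right)$
$z = \frac{441660211383}{1216579}$ ($z = -3 + \left(\left(1111463 - 748426\right) + \frac{\left(-827\right) \left(16 - 827\right)}{1216579}\right) = -3 + \left(363037 + \left(-827\right) \left(-811\right) \frac{1}{1216579}\right) = -3 + \left(363037 + 670697 \cdot \frac{1}{1216579}\right) = -3 + \left(363037 + \frac{670697}{1216579}\right) = -3 + \frac{441663861120}{1216579} = \frac{441660211383}{1216579} \approx 3.6303 \cdot 10^{5}$)
$1305400 - z = 1305400 - \frac{441660211383}{1216579} = \frac{1146462015217}{1216579}$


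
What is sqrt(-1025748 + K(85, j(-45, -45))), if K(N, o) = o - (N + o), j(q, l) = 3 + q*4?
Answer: I*sqrt(1025833) ≈ 1012.8*I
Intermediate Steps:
j(q, l) = 3 + 4*q
K(N, o) = -N (K(N, o) = o + (-N - o) = -N)
sqrt(-1025748 + K(85, j(-45, -45))) = sqrt(-1025748 - 1*85) = sqrt(-1025748 - 85) = sqrt(-1025833) = I*sqrt(1025833)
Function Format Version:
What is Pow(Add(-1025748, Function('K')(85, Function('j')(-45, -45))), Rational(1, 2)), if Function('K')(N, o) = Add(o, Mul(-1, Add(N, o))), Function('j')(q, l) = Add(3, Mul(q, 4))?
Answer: Mul(I, Pow(1025833, Rational(1, 2))) ≈ Mul(1012.8, I)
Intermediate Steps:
Function('j')(q, l) = Add(3, Mul(4, q))
Function('K')(N, o) = Mul(-1, N) (Function('K')(N, o) = Add(o, Add(Mul(-1, N), Mul(-1, o))) = Mul(-1, N))
Pow(Add(-1025748, Function('K')(85, Function('j')(-45, -45))), Rational(1, 2)) = Pow(Add(-1025748, Mul(-1, 85)), Rational(1, 2)) = Pow(Add(-1025748, -85), Rational(1, 2)) = Pow(-1025833, Rational(1, 2)) = Mul(I, Pow(1025833, Rational(1, 2)))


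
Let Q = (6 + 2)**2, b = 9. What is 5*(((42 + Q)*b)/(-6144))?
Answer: -795/1024 ≈ -0.77637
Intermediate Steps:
Q = 64 (Q = 8**2 = 64)
5*(((42 + Q)*b)/(-6144)) = 5*(((42 + 64)*9)/(-6144)) = 5*((106*9)*(-1/6144)) = 5*(954*(-1/6144)) = 5*(-159/1024) = -795/1024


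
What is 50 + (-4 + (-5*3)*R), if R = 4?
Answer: -14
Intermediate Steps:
50 + (-4 + (-5*3)*R) = 50 + (-4 - 5*3*4) = 50 + (-4 - 15*4) = 50 + (-4 - 60) = 50 - 64 = -14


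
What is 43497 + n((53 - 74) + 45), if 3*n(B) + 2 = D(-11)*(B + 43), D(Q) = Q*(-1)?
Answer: 43742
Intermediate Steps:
D(Q) = -Q
n(B) = 157 + 11*B/3 (n(B) = -⅔ + ((-1*(-11))*(B + 43))/3 = -⅔ + (11*(43 + B))/3 = -⅔ + (473 + 11*B)/3 = -⅔ + (473/3 + 11*B/3) = 157 + 11*B/3)
43497 + n((53 - 74) + 45) = 43497 + (157 + 11*((53 - 74) + 45)/3) = 43497 + (157 + 11*(-21 + 45)/3) = 43497 + (157 + (11/3)*24) = 43497 + (157 + 88) = 43497 + 245 = 43742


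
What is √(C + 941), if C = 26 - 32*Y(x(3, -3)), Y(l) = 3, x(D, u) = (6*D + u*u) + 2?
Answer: √871 ≈ 29.513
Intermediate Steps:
x(D, u) = 2 + u² + 6*D (x(D, u) = (6*D + u²) + 2 = (u² + 6*D) + 2 = 2 + u² + 6*D)
C = -70 (C = 26 - 32*3 = 26 - 96 = -70)
√(C + 941) = √(-70 + 941) = √871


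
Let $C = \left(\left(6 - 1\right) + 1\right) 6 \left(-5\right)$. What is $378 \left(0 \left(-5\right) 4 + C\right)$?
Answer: $-68040$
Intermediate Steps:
$C = -180$ ($C = \left(5 + 1\right) 6 \left(-5\right) = 6 \cdot 6 \left(-5\right) = 36 \left(-5\right) = -180$)
$378 \left(0 \left(-5\right) 4 + C\right) = 378 \left(0 \left(-5\right) 4 - 180\right) = 378 \left(0 \cdot 4 - 180\right) = 378 \left(0 - 180\right) = 378 \left(-180\right) = -68040$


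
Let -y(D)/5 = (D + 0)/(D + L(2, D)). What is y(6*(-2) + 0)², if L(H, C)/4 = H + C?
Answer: 225/169 ≈ 1.3314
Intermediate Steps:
L(H, C) = 4*C + 4*H (L(H, C) = 4*(H + C) = 4*(C + H) = 4*C + 4*H)
y(D) = -5*D/(8 + 5*D) (y(D) = -5*(D + 0)/(D + (4*D + 4*2)) = -5*D/(D + (4*D + 8)) = -5*D/(D + (8 + 4*D)) = -5*D/(8 + 5*D))
y(6*(-2) + 0)² = (-5*(6*(-2) + 0)/(8 + 5*(6*(-2) + 0)))² = (-5*(-12 + 0)/(8 + 5*(-12 + 0)))² = (-5*(-12)/(8 + 5*(-12)))² = (-5*(-12)/(8 - 60))² = (-5*(-12)/(-52))² = (-5*(-12)*(-1/52))² = (-15/13)² = 225/169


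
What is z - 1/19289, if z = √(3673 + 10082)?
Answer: -1/19289 + √13755 ≈ 117.28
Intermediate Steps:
z = √13755 ≈ 117.28
z - 1/19289 = √13755 - 1/19289 = -1/19289 + √13755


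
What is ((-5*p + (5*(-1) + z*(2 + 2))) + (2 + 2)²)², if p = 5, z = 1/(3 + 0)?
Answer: 1444/9 ≈ 160.44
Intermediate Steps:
z = ⅓ (z = 1/3 = ⅓ ≈ 0.33333)
((-5*p + (5*(-1) + z*(2 + 2))) + (2 + 2)²)² = ((-5*5 + (5*(-1) + (2 + 2)/3)) + (2 + 2)²)² = ((-25 + (-5 + (⅓)*4)) + 4²)² = ((-25 + (-5 + 4/3)) + 16)² = ((-25 - 11/3) + 16)² = (-86/3 + 16)² = (-38/3)² = 1444/9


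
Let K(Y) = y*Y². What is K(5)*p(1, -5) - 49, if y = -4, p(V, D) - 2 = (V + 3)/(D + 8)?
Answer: -1147/3 ≈ -382.33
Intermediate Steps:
p(V, D) = 2 + (3 + V)/(8 + D) (p(V, D) = 2 + (V + 3)/(D + 8) = 2 + (3 + V)/(8 + D))
K(Y) = -4*Y²
K(5)*p(1, -5) - 49 = (-4*5²)*((19 + 1 + 2*(-5))/(8 - 5)) - 49 = (-4*25)*((19 + 1 - 10)/3) - 49 = -100*10/3 - 49 = -1000/3 - 49 = -1147/3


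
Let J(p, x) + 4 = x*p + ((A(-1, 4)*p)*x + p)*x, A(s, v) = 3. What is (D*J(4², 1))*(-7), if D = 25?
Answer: -13300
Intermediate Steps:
J(p, x) = -4 + p*x + x*(p + 3*p*x) (J(p, x) = -4 + (x*p + ((3*p)*x + p)*x) = -4 + (p*x + (3*p*x + p)*x) = -4 + (p*x + (p + 3*p*x)*x) = -4 + (p*x + x*(p + 3*p*x)) = -4 + p*x + x*(p + 3*p*x))
(D*J(4², 1))*(-7) = (25*(-4 + 2*4²*1 + 3*4²*1²))*(-7) = (25*(-4 + 2*16*1 + 3*16*1))*(-7) = (25*(-4 + 32 + 48))*(-7) = (25*76)*(-7) = 1900*(-7) = -13300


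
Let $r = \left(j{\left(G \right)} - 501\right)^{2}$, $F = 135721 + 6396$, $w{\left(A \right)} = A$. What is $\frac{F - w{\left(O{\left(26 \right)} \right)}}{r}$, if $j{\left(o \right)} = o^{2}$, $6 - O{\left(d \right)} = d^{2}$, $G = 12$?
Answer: $\frac{142787}{127449} \approx 1.1203$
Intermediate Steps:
$O{\left(d \right)} = 6 - d^{2}$
$F = 142117$
$r = 127449$ ($r = \left(12^{2} - 501\right)^{2} = \left(144 - 501\right)^{2} = \left(-357\right)^{2} = 127449$)
$\frac{F - w{\left(O{\left(26 \right)} \right)}}{r} = \frac{142117 - \left(6 - 26^{2}\right)}{127449} = \left(142117 - \left(6 - 676\right)\right) \frac{1}{127449} = \left(142117 - -670\right) \frac{1}{127449} = \left(142117 + 670\right) \frac{1}{127449} = 142787 \cdot \frac{1}{127449} = \frac{142787}{127449}$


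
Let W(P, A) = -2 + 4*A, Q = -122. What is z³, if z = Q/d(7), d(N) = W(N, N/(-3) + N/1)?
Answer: -6128487/15625 ≈ -392.22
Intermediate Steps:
d(N) = -2 + 8*N/3 (d(N) = -2 + 4*(N/(-3) + N/1) = -2 + 4*(N*(-⅓) + N*1) = -2 + 4*(-N/3 + N) = -2 + 4*(2*N/3) = -2 + 8*N/3)
z = -183/25 (z = -122/(-2 + (8/3)*7) = -122/(-2 + 56/3) = -122/50/3 = -122*3/50 = -183/25 ≈ -7.3200)
z³ = (-183/25)³ = -6128487/15625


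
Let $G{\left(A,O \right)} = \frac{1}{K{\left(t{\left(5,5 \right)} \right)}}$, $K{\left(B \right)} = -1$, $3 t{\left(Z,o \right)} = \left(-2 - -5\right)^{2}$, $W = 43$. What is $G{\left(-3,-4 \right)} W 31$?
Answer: $-1333$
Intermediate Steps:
$t{\left(Z,o \right)} = 3$ ($t{\left(Z,o \right)} = \frac{\left(-2 - -5\right)^{2}}{3} = \frac{\left(-2 + 5\right)^{2}}{3} = \frac{3^{2}}{3} = \frac{1}{3} \cdot 9 = 3$)
$G{\left(A,O \right)} = -1$ ($G{\left(A,O \right)} = \frac{1}{-1} = -1$)
$G{\left(-3,-4 \right)} W 31 = \left(-1\right) 43 \cdot 31 = \left(-43\right) 31 = -1333$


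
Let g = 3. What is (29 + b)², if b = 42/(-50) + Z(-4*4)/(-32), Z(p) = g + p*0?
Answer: 504137209/640000 ≈ 787.71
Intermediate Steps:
Z(p) = 3 (Z(p) = 3 + p*0 = 3 + 0 = 3)
b = -747/800 (b = 42/(-50) + 3/(-32) = 42*(-1/50) + 3*(-1/32) = -21/25 - 3/32 = -747/800 ≈ -0.93375)
(29 + b)² = (29 - 747/800)² = (22453/800)² = 504137209/640000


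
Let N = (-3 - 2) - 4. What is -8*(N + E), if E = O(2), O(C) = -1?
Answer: 80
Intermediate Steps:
E = -1
N = -9 (N = -5 - 4 = -9)
-8*(N + E) = -8*(-9 - 1) = -8*(-10) = 80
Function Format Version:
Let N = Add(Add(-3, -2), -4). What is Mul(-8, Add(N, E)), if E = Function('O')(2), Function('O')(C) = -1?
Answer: 80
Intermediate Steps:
E = -1
N = -9 (N = Add(-5, -4) = -9)
Mul(-8, Add(N, E)) = Mul(-8, Add(-9, -1)) = Mul(-8, -10) = 80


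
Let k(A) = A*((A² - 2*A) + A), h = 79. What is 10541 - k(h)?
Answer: -476257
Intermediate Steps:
k(A) = A*(A² - A)
10541 - k(h) = 10541 - 79²*(-1 + 79) = 10541 - 6241*78 = 10541 - 1*486798 = 10541 - 486798 = -476257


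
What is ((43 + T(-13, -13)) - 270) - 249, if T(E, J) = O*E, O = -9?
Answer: -359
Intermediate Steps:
T(E, J) = -9*E
((43 + T(-13, -13)) - 270) - 249 = ((43 - 9*(-13)) - 270) - 249 = ((43 + 117) - 270) - 249 = (160 - 270) - 249 = -110 - 249 = -359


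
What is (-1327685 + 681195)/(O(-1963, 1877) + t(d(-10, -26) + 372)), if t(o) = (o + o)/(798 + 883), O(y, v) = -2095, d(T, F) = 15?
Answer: 1086749690/3520921 ≈ 308.65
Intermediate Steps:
t(o) = 2*o/1681 (t(o) = (2*o)/1681 = (2*o)*(1/1681) = 2*o/1681)
(-1327685 + 681195)/(O(-1963, 1877) + t(d(-10, -26) + 372)) = (-1327685 + 681195)/(-2095 + 2*(15 + 372)/1681) = -646490/(-2095 + (2/1681)*387) = -646490/(-2095 + 774/1681) = -646490/(-3520921/1681) = -646490*(-1681/3520921) = 1086749690/3520921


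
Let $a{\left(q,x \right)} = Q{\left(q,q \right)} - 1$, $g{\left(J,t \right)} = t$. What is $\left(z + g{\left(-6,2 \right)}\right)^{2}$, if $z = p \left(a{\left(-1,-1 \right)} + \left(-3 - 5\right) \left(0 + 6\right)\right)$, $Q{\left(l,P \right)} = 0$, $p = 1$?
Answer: $2209$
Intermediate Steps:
$a{\left(q,x \right)} = -1$ ($a{\left(q,x \right)} = 0 - 1 = -1$)
$z = -49$ ($z = 1 \left(-1 + \left(-3 - 5\right) \left(0 + 6\right)\right) = 1 \left(-1 - 48\right) = 1 \left(-49\right) = -49$)
$\left(z + g{\left(-6,2 \right)}\right)^{2} = \left(-49 + 2\right)^{2} = \left(-47\right)^{2} = 2209$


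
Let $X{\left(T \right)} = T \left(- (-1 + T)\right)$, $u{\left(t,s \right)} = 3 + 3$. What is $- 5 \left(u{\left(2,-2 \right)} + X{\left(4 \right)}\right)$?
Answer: $30$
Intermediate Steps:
$u{\left(t,s \right)} = 6$
$X{\left(T \right)} = T \left(1 - T\right)$
$- 5 \left(u{\left(2,-2 \right)} + X{\left(4 \right)}\right) = - 5 \left(6 + 4 \left(1 - 4\right)\right) = - 5 \left(6 + 4 \left(-3\right)\right) = - 5 \left(6 - 12\right) = \left(-5\right) \left(-6\right) = 30$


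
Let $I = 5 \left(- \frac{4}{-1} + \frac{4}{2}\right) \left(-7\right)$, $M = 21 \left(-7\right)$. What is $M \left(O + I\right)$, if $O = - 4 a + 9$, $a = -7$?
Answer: $25431$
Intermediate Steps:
$M = -147$
$I = -210$ ($I = 5 \left(\left(-4\right) \left(-1\right) + 4 \cdot \frac{1}{2}\right) \left(-7\right) = 5 \left(4 + 2\right) \left(-7\right) = 5 \cdot 6 \left(-7\right) = 30 \left(-7\right) = -210$)
$O = 37$ ($O = \left(-4\right) \left(-7\right) + 9 = 28 + 9 = 37$)
$M \left(O + I\right) = - 147 \left(37 - 210\right) = \left(-147\right) \left(-173\right) = 25431$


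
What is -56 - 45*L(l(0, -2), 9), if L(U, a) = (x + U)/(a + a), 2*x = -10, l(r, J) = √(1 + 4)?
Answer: -87/2 - 5*√5/2 ≈ -49.090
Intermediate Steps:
l(r, J) = √5
x = -5 (x = (½)*(-10) = -5)
L(U, a) = (-5 + U)/(2*a) (L(U, a) = (-5 + U)/(a + a) = (-5 + U)/((2*a)) = (-5 + U)*(1/(2*a)) = (-5 + U)/(2*a))
-56 - 45*L(l(0, -2), 9) = -56 - 45*(-5 + √5)/(2*9) = -56 - 45*(-5/18 + √5/18) = -56 + (25/2 - 5*√5/2) = -87/2 - 5*√5/2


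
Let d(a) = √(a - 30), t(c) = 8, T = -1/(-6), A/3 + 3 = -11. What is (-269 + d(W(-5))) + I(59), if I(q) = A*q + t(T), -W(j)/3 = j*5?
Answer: -2739 + 3*√5 ≈ -2732.3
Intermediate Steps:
A = -42 (A = -9 + 3*(-11) = -9 - 33 = -42)
W(j) = -15*j (W(j) = -3*j*5 = -15*j)
T = ⅙ (T = -1*(-⅙) = ⅙ ≈ 0.16667)
I(q) = 8 - 42*q (I(q) = -42*q + 8 = 8 - 42*q)
d(a) = √(-30 + a)
(-269 + d(W(-5))) + I(59) = (-269 + √(-30 - 15*(-5))) + (8 - 42*59) = (-269 + √(-30 + 75)) + (8 - 2478) = (-269 + √45) - 2470 = (-269 + 3*√5) - 2470 = -2739 + 3*√5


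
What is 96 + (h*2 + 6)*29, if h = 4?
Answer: 502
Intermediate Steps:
96 + (h*2 + 6)*29 = 96 + (4*2 + 6)*29 = 96 + (8 + 6)*29 = 96 + 14*29 = 96 + 406 = 502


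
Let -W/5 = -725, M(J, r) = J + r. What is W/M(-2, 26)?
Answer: 3625/24 ≈ 151.04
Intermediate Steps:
W = 3625 (W = -5*(-725) = 3625)
W/M(-2, 26) = 3625/(-2 + 26) = 3625/24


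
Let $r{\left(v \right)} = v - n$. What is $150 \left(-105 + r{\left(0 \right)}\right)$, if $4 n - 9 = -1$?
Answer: $-16050$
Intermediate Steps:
$n = 2$ ($n = \frac{9}{4} + \frac{1}{4} \left(-1\right) = \frac{9}{4} - \frac{1}{4} = 2$)
$r{\left(v \right)} = -2 + v$ ($r{\left(v \right)} = v - 2 = -2 + v$)
$150 \left(-105 + r{\left(0 \right)}\right) = 150 \left(-105 + \left(-2 + 0\right)\right) = 150 \left(-105 - 2\right) = 150 \left(-107\right) = -16050$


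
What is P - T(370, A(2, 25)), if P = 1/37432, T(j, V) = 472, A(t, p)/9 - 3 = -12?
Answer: -17667903/37432 ≈ -472.00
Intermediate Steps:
A(t, p) = -81 (A(t, p) = 27 + 9*(-12) = 27 - 108 = -81)
P = 1/37432 ≈ 2.6715e-5
P - T(370, A(2, 25)) = 1/37432 - 1*472 = 1/37432 - 472 = -17667903/37432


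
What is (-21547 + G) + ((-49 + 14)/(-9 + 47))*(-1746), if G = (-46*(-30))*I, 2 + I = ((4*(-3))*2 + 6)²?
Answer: 8064002/19 ≈ 4.2442e+5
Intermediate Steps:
I = 322 (I = -2 + ((4*(-3))*2 + 6)² = -2 + (-12*2 + 6)² = -2 + (-24 + 6)² = -2 + (-18)² = -2 + 324 = 322)
G = 444360 (G = -46*(-30)*322 = 1380*322 = 444360)
(-21547 + G) + ((-49 + 14)/(-9 + 47))*(-1746) = (-21547 + 444360) + ((-49 + 14)/(-9 + 47))*(-1746) = 422813 - 35/38*(-1746) = 422813 + 30555/19 = 8064002/19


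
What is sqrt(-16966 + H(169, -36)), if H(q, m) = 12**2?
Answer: I*sqrt(16822) ≈ 129.7*I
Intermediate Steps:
H(q, m) = 144
sqrt(-16966 + H(169, -36)) = sqrt(-16966 + 144) = sqrt(-16822) = I*sqrt(16822)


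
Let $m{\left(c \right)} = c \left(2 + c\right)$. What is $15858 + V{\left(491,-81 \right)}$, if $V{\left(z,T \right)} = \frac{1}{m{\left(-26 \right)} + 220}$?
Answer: $\frac{13384153}{844} \approx 15858.0$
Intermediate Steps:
$V{\left(z,T \right)} = \frac{1}{844}$ ($V{\left(z,T \right)} = \frac{1}{- 26 \left(2 - 26\right) + 220} = \frac{1}{\left(-26\right) \left(-24\right) + 220} = \frac{1}{624 + 220} = \frac{1}{844}$)
$15858 + V{\left(491,-81 \right)} = 15858 + \frac{1}{844} = \frac{13384153}{844}$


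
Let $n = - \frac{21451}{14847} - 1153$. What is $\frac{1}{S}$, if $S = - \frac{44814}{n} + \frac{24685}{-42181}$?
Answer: $\frac{361492055801}{13821086137564} \approx 0.026155$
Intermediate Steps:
$n = - \frac{17140042}{14847}$ ($n = \left(-21451\right) \frac{1}{14847} - 1153 = - \frac{21451}{14847} - 1153 = - \frac{17140042}{14847} \approx -1154.4$)
$S = \frac{13821086137564}{361492055801}$ ($S = - \frac{44814}{- \frac{17140042}{14847}} + \frac{24685}{-42181} = \left(-44814\right) \left(- \frac{14847}{17140042}\right) + 24685 \left(- \frac{1}{42181}\right) = \frac{332676729}{8570021} - \frac{24685}{42181} = \frac{13821086137564}{361492055801} \approx 38.233$)
$\frac{1}{S} = \frac{1}{\frac{13821086137564}{361492055801}} = \frac{361492055801}{13821086137564}$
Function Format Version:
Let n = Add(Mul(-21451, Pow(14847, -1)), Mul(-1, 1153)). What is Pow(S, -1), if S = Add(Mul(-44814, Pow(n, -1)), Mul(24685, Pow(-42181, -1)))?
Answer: Rational(361492055801, 13821086137564) ≈ 0.026155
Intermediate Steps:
n = Rational(-17140042, 14847) (n = Add(Mul(-21451, Rational(1, 14847)), -1153) = Add(Rational(-21451, 14847), -1153) = Rational(-17140042, 14847) ≈ -1154.4)
S = Rational(13821086137564, 361492055801) (S = Add(Mul(-44814, Pow(Rational(-17140042, 14847), -1)), Mul(24685, Pow(-42181, -1))) = Add(Mul(-44814, Rational(-14847, 17140042)), Mul(24685, Rational(-1, 42181))) = Add(Rational(332676729, 8570021), Rational(-24685, 42181)) = Rational(13821086137564, 361492055801) ≈ 38.233)
Pow(S, -1) = Pow(Rational(13821086137564, 361492055801), -1) = Rational(361492055801, 13821086137564)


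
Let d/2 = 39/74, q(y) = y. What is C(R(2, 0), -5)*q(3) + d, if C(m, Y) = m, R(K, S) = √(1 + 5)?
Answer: 39/37 + 3*√6 ≈ 8.4025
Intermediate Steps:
R(K, S) = √6
d = 39/37 (d = 2*(39/74) = 39/37 ≈ 1.0541)
C(R(2, 0), -5)*q(3) + d = √6*3 + 39/37 = 3*√6 + 39/37 = 39/37 + 3*√6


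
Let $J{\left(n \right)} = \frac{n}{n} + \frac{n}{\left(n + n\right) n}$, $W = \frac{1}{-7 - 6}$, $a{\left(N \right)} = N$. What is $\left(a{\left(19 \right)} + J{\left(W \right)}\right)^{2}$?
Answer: $\frac{729}{4} \approx 182.25$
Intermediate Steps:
$W = - \frac{1}{13}$ ($W = \frac{1}{-13} = - \frac{1}{13} \approx -0.076923$)
$J{\left(n \right)} = 1 + \frac{1}{2 n}$ ($J{\left(n \right)} = 1 + \frac{n}{2 n n} = 1 + \frac{n}{2 n^{2}} = 1 + n \frac{1}{2 n^{2}} = 1 + \frac{1}{2 n}$)
$\left(a{\left(19 \right)} + J{\left(W \right)}\right)^{2} = \left(19 + \frac{\frac{1}{2} - \frac{1}{13}}{- \frac{1}{13}}\right)^{2} = \left(19 - \frac{11}{2}\right)^{2} = \left(\frac{27}{2}\right)^{2} = \frac{729}{4}$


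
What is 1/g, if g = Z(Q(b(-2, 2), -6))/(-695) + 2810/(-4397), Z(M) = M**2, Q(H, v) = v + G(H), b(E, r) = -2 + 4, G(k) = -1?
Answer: -3055915/2168403 ≈ -1.4093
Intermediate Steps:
b(E, r) = 2
Q(H, v) = -1 + v (Q(H, v) = v - 1 = -1 + v)
g = -2168403/3055915 (g = (-1 - 6)**2/(-695) + 2810/(-4397) = (-7)**2*(-1/695) + 2810*(-1/4397) = 49*(-1/695) - 2810/4397 = -49/695 - 2810/4397 = -2168403/3055915 ≈ -0.70958)
1/g = 1/(-2168403/3055915) = -3055915/2168403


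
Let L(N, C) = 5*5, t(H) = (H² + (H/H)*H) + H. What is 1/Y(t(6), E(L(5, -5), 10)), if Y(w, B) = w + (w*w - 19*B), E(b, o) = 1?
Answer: 1/2333 ≈ 0.00042863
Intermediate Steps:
t(H) = H² + 2*H (t(H) = (H² + 1*H) + H = (H² + H) + H = (H + H²) + H = H² + 2*H)
L(N, C) = 25
Y(w, B) = w + w² - 19*B (Y(w, B) = w + (w² - 19*B) = w + w² - 19*B)
1/Y(t(6), E(L(5, -5), 10)) = 1/(6*(2 + 6) + (6*(2 + 6))² - 19*1) = 1/(6*8 + (6*8)² - 19) = 1/(48 + 48² - 19) = 1/(48 + 2304 - 19) = 1/2333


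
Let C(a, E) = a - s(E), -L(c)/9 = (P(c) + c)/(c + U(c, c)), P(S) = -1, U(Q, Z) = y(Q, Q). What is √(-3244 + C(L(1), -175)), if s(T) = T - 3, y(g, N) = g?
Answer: I*√3066 ≈ 55.371*I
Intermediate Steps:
U(Q, Z) = Q
s(T) = -3 + T
L(c) = -9*(-1 + c)/(2*c) (L(c) = -9*(-1 + c)/(c + c) = -9*(-1 + c)/(2*c))
C(a, E) = 3 + a - E (C(a, E) = a - (-3 + E) = a + (3 - E) = 3 + a - E)
√(-3244 + C(L(1), -175)) = √(-3244 + (3 + (9/2)*(1 - 1*1)/1 - 1*(-175))) = √(-3244 + (3 + (9/2)*1*(1 - 1) + 175)) = √(-3244 + (3 + (9/2)*1*0 + 175)) = √(-3244 + (3 + 0 + 175)) = √(-3244 + 178) = √(-3066) = I*√3066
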